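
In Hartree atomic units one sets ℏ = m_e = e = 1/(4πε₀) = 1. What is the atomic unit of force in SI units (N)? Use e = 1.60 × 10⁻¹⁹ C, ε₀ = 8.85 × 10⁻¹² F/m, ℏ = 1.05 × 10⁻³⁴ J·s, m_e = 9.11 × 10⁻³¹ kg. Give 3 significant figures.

8.33 × 10⁻⁸ N

F_au = E_h/a₀ = m_e²e⁶/((4πε₀)³ℏ⁴)
E_h = 4.38 × 10⁻¹⁸ J
a₀ = 5.26 × 10⁻¹¹ m
E_h/a₀ = 8.33 × 10⁻⁸ N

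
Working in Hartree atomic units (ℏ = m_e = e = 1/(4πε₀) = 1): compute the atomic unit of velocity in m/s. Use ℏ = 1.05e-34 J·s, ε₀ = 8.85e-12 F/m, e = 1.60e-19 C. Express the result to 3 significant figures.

2.19e6 m/s

The unique combination of the constants set to 1 with dimensions of velocity is v_au = e²/(4πε₀ℏ).
  = 2.56e-38 / 1.17e-44
  = 2.19e6 m/s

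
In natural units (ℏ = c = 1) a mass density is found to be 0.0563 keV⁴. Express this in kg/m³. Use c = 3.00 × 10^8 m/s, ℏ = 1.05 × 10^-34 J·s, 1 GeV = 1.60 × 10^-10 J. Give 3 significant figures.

Mass density is [E]/(c²[L]³) = [E]⁴/(ℏ³c⁵).
1 GeV⁴ → 1/(ℏ³c⁵) × (1 GeV in J)⁴ = 2.33 × 10^20 kg/m³.
Convert the energy scale: 0.0563 keV⁴ = 5.63 × 10^-26 GeV⁴.
Result: 5.63 × 10^-26 × 2.33 × 10^20 = 1.31 × 10^-5 kg/m³.

1.31 × 10^-5 kg/m³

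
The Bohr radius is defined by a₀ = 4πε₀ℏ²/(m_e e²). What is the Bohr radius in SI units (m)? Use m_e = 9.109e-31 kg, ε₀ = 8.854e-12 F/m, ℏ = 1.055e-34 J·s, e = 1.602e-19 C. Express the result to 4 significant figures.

a₀ = 4πε₀ℏ²/(m_e e²)
  = 1.238e-78 / 2.338e-68
  = 5.297e-11 m

5.297e-11 m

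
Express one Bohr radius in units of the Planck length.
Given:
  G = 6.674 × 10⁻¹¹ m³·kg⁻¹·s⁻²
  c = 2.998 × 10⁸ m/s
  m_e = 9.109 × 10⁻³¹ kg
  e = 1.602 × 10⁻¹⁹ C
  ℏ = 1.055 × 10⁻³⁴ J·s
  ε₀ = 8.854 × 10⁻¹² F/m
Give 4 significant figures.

Bohr radius: a₀ = 4πε₀ℏ²/(m_e e²) = 5.297 × 10⁻¹¹ m
Planck length: ℓ_P = √(ℏG/c³) = 1.616 × 10⁻³⁵ m
ratio = 5.297 × 10⁻¹¹ / 1.616 × 10⁻³⁵ = 3.277 × 10²⁴

3.277 × 10²⁴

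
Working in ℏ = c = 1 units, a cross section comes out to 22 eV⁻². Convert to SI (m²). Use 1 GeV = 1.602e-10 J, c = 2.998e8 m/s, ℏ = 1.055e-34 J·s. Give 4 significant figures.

Area is [L]² = [E]⁻²·(ℏc)²; restore (ℏc)².
1 GeV⁻² → (ℏc)² × (1 GeV in J)⁻² = 3.898e-32 m².
Convert the energy scale: 22 eV⁻² = 2.20e19 GeV⁻².
Result: 2.20e19 × 3.898e-32 = 8.576e-13 m².

8.576e-13 m²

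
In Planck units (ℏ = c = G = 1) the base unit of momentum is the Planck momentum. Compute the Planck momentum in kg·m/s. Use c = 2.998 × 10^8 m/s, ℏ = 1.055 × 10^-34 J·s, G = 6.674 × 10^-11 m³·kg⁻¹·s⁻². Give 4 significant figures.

p_P = √(ℏc³/G)
  = √(42.60)
  = 6.527 kg·m/s

6.527 kg·m/s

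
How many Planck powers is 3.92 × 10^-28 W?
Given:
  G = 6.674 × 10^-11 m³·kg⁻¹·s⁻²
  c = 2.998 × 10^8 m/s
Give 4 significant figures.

1.080 × 10^-80

Planck power: P_P = c⁵/G = 3.629 × 10^52 W.
3.92 × 10^-28 / 3.629 × 10^52 = 1.080 × 10^-80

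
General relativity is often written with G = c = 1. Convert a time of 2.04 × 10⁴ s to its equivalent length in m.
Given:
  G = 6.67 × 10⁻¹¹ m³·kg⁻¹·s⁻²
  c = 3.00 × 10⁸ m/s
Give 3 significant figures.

Time → length via c.
2.04 × 10⁴ s × (c) = 6.12 × 10¹² m

6.12 × 10¹² m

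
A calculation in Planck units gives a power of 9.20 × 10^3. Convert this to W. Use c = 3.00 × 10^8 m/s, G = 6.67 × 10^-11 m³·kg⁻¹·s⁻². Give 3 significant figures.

One Planck power: P_P = c⁵/G = 3.64 × 10^52 W.
9.20 × 10^3 × 3.64 × 10^52 W = 3.35 × 10^56 W

3.35 × 10^56 W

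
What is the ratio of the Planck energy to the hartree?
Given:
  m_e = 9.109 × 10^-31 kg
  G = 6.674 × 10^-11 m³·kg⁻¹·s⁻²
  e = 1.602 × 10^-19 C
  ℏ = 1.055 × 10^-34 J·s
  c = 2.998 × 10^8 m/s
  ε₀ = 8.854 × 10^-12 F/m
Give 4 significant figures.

4.494 × 10^26

Planck energy: E_P = √(ℏc⁵/G) = 1.957 × 10^9 J
hartree: E_h = m_e e⁴/(4πε₀ℏ)² = 4.354 × 10^-18 J
ratio = 1.957 × 10^9 / 4.354 × 10^-18 = 4.494 × 10^26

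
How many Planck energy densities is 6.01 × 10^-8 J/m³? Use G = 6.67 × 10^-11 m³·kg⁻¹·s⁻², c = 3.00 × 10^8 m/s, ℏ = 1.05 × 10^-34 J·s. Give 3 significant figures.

Planck energy density: u_P = c⁷/(ℏG²) = 4.68 × 10^113 J/m³.
6.01 × 10^-8 / 4.68 × 10^113 = 1.28 × 10^-121

1.28 × 10^-121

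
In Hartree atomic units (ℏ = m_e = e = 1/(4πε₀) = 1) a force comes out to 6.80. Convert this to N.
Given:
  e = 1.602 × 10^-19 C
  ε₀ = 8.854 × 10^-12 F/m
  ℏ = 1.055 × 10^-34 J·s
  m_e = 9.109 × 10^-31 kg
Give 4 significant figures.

One atomic unit of force: F_au = E_h/a₀ = m_e²e⁶/((4πε₀)³ℏ⁴) = 8.220 × 10^-8 N.
6.80 × 8.220 × 10^-8 N = 5.589 × 10^-7 N

5.589 × 10^-7 N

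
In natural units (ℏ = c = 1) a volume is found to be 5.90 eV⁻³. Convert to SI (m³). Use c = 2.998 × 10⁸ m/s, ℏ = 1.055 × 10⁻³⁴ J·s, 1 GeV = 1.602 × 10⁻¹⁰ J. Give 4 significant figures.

4.541 × 10⁻²⁰ m³

Volume is [L]³ = [E]⁻³·(ℏc)³.
1 GeV⁻³ → (ℏc)³ × (1 GeV in J)⁻³ = 7.696 × 10⁻⁴⁸ m³.
Convert the energy scale: 5.90 eV⁻³ = 5.90 × 10²⁷ GeV⁻³.
Result: 5.90 × 10²⁷ × 7.696 × 10⁻⁴⁸ = 4.541 × 10⁻²⁰ m³.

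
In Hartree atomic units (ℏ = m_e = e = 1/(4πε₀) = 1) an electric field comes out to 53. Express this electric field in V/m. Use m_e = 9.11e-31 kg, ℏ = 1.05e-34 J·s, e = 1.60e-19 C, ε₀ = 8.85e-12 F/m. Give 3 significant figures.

One atomic unit of electric field: E_au = E_h/(e a₀) = m_e²e⁵/((4πε₀)³ℏ⁴) = 5.20e11 V/m.
53 × 5.20e11 V/m = 2.76e13 V/m

2.76e13 V/m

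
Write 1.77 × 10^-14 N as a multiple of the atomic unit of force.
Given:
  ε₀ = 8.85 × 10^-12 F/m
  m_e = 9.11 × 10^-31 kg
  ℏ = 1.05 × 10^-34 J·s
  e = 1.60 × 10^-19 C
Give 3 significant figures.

atomic unit of force: F_au = E_h/a₀ = m_e²e⁶/((4πε₀)³ℏ⁴) = 8.33 × 10^-8 N.
1.77 × 10^-14 / 8.33 × 10^-8 = 2.13 × 10^-7

2.13 × 10^-7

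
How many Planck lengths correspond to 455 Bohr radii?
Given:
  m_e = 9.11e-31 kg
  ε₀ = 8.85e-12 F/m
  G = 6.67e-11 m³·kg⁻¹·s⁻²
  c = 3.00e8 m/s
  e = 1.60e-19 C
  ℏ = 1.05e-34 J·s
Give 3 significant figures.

Bohr radius: a₀ = 4πε₀ℏ²/(m_e e²) = 5.26e-11 m
Planck length: ℓ_P = √(ℏG/c³) = 1.61e-35 m
455 × 5.26e-11 / 1.61e-35 = 1.49e27

1.49e27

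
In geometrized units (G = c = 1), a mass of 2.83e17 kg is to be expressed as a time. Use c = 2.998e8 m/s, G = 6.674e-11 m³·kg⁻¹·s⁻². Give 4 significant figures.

7.009e-19 s

Mass → time via G/c³.
2.83e17 kg × (G/c³) = 7.009e-19 s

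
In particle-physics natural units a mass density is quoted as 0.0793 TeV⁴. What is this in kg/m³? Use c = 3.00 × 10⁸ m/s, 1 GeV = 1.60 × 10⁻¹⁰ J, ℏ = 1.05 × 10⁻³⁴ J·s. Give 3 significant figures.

1.85 × 10³¹ kg/m³

Mass density is [E]/(c²[L]³) = [E]⁴/(ℏ³c⁵).
1 GeV⁴ → 1/(ℏ³c⁵) × (1 GeV in J)⁴ = 2.33 × 10²⁰ kg/m³.
Convert the energy scale: 0.0793 TeV⁴ = 7.93 × 10¹⁰ GeV⁴.
Result: 7.93 × 10¹⁰ × 2.33 × 10²⁰ = 1.85 × 10³¹ kg/m³.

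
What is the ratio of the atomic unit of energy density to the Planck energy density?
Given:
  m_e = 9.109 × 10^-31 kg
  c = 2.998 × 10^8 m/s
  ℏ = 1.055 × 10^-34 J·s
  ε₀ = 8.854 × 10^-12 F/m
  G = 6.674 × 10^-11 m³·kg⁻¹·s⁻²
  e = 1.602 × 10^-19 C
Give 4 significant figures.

atomic unit of energy density: u_au = E_h/a₀³ = m_e⁴e¹⁰/((4πε₀)⁵ℏ⁸) = 2.929 × 10^13 J/m³
Planck energy density: u_P = c⁷/(ℏG²) = 4.632 × 10^113 J/m³
ratio = 2.929 × 10^13 / 4.632 × 10^113 = 6.323 × 10^-101

6.323 × 10^-101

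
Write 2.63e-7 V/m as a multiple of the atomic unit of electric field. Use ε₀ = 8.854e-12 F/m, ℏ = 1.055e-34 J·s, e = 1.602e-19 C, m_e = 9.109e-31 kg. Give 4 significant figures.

5.126e-19

atomic unit of electric field: E_au = E_h/(e a₀) = m_e²e⁵/((4πε₀)³ℏ⁴) = 5.131e11 V/m.
2.63e-7 / 5.131e11 = 5.126e-19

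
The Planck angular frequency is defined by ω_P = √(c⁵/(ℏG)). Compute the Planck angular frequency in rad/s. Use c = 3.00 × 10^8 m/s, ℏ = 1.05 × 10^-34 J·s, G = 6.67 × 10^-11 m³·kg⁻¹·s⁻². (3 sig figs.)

ω_P = √(c⁵/(ℏG))
  = √(3.47 × 10^86)
  = 1.86 × 10^43 rad/s

1.86 × 10^43 rad/s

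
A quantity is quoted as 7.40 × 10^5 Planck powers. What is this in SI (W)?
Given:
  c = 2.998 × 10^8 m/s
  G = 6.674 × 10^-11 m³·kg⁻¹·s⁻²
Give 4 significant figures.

2.685 × 10^58 W

One Planck power: P_P = c⁵/G = 3.629 × 10^52 W.
7.40 × 10^5 × 3.629 × 10^52 W = 2.685 × 10^58 W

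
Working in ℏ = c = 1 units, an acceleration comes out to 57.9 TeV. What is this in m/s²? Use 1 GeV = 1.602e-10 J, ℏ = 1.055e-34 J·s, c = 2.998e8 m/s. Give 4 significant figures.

2.636e37 m/s²

Acceleration is [L]/[T]² = c·[E]/ℏ.
1 GeV → c/ℏ × (1 GeV in J) = 4.552e32 m/s².
Convert the energy scale: 57.9 TeV = 5.79e4 GeV.
Result: 5.79e4 × 4.552e32 = 2.636e37 m/s².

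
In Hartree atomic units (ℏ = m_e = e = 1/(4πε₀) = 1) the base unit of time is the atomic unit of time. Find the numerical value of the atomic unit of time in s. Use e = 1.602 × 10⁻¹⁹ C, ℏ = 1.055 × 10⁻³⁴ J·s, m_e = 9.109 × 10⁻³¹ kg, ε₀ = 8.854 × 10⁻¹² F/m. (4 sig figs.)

τ_au = (4πε₀)²ℏ³/(m_e e⁴)
E_h = 4.354 × 10⁻¹⁸ J
ℏ/E_h = 2.423 × 10⁻¹⁷ s

2.423 × 10⁻¹⁷ s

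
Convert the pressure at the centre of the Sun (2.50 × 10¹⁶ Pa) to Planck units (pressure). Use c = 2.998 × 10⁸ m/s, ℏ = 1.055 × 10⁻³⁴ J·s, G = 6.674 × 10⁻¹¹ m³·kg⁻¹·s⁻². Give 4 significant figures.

Planck pressure: p_P = c⁷/(ℏG²) = 4.632 × 10¹¹³ Pa.
2.50 × 10¹⁶ / 4.632 × 10¹¹³ = 5.397 × 10⁻⁹⁸

5.397 × 10⁻⁹⁸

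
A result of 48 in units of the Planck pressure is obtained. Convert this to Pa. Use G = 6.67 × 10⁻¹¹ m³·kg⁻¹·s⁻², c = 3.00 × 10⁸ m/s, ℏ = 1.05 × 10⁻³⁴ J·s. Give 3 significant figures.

2.25 × 10¹¹⁵ Pa

One Planck pressure: p_P = c⁷/(ℏG²) = 4.68 × 10¹¹³ Pa.
48 × 4.68 × 10¹¹³ Pa = 2.25 × 10¹¹⁵ Pa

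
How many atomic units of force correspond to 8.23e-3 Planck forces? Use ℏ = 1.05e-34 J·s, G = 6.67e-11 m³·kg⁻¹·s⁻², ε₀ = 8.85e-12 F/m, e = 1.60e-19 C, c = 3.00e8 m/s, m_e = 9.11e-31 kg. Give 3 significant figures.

Planck force: F_P = c⁴/G = 1.21e44 N
atomic unit of force: F_au = E_h/a₀ = m_e²e⁶/((4πε₀)³ℏ⁴) = 8.33e-8 N
8.23e-3 × 1.21e44 / 8.33e-8 = 1.20e49

1.20e49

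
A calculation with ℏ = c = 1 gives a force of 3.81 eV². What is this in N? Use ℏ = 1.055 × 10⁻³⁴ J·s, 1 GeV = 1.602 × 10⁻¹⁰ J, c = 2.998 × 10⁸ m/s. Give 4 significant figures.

Force is [E]/[L] = [E]²/(ℏc); restore (ℏc)⁻¹.
1 GeV² → 1/(ℏc) × (1 GeV in J)² = 8.114 × 10⁵ N.
Convert the energy scale: 3.81 eV² = 3.81 × 10⁻¹⁸ GeV².
Result: 3.81 × 10⁻¹⁸ × 8.114 × 10⁵ = 3.091 × 10⁻¹² N.

3.091 × 10⁻¹² N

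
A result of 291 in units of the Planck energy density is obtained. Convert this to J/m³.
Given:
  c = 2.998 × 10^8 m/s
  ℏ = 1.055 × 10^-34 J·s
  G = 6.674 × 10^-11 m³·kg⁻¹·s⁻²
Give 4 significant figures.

1.348 × 10^116 J/m³

One Planck energy density: u_P = c⁷/(ℏG²) = 4.632 × 10^113 J/m³.
291 × 4.632 × 10^113 J/m³ = 1.348 × 10^116 J/m³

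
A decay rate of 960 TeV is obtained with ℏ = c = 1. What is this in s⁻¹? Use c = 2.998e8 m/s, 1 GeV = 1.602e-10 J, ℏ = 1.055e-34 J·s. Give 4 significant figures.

A rate is [E]/ℏ; divide by ℏ.
1 GeV → 1/ℏ × (1 GeV in J) = 1.518e24 s⁻¹.
Convert the energy scale: 960 TeV = 9.60e5 GeV.
Result: 9.60e5 × 1.518e24 = 1.458e30 s⁻¹.

1.458e30 s⁻¹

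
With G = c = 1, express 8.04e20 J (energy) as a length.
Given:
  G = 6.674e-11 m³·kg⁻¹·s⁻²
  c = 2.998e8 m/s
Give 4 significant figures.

Energy → length via G/c⁴.
8.04e20 J × (G/c⁴) = 6.642e-24 m

6.642e-24 m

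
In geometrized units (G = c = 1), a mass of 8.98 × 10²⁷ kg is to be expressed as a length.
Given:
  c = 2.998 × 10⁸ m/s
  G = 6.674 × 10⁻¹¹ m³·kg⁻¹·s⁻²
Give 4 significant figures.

6.668 m

In G = c = 1 units mass has dimensions of length; the conversion factor is G/c².
8.98 × 10²⁷ kg × (G/c²) = 6.668 m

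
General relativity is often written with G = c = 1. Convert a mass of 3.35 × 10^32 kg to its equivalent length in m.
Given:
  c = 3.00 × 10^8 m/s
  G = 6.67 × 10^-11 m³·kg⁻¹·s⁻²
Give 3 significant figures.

In G = c = 1 units mass has dimensions of length; the conversion factor is G/c².
3.35 × 10^32 kg × (G/c²) = 2.48 × 10^5 m

2.48 × 10^5 m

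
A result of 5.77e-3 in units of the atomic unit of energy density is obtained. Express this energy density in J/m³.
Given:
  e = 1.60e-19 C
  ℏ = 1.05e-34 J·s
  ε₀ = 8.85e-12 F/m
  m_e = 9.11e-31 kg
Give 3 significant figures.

1.74e11 J/m³

One atomic unit of energy density: u_au = E_h/a₀³ = m_e⁴e¹⁰/((4πε₀)⁵ℏ⁸) = 3.01e13 J/m³.
5.77e-3 × 3.01e13 J/m³ = 1.74e11 J/m³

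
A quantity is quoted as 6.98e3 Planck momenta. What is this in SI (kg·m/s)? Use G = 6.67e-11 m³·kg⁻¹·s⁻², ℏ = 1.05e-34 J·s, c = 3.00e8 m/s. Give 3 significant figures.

4.55e4 kg·m/s

One Planck momentum: p_P = √(ℏc³/G) = 6.52 kg·m/s.
6.98e3 × 6.52 kg·m/s = 4.55e4 kg·m/s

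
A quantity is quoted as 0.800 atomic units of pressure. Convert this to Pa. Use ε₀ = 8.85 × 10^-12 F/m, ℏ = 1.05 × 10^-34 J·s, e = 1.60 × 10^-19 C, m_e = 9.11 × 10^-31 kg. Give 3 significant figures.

One atomic unit of pressure: P_au = E_h/a₀³ = m_e⁴e¹⁰/((4πε₀)⁵ℏ⁸) = 3.01 × 10^13 Pa.
0.800 × 3.01 × 10^13 Pa = 2.41 × 10^13 Pa

2.41 × 10^13 Pa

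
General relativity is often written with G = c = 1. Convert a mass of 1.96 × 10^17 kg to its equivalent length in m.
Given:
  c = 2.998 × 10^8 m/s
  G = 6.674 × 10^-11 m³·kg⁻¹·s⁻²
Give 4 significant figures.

In G = c = 1 units mass has dimensions of length; the conversion factor is G/c².
1.96 × 10^17 kg × (G/c²) = 1.455 × 10^-10 m

1.455 × 10^-10 m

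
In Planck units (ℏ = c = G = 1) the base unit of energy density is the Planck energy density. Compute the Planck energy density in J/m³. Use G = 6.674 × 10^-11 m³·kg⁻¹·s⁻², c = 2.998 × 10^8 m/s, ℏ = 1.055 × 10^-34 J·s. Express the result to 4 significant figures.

u_P = c⁷/(ℏG²)
  = 2.177 × 10^59 / 4.699 × 10^-55
  = 4.632 × 10^113 J/m³

4.632 × 10^113 J/m³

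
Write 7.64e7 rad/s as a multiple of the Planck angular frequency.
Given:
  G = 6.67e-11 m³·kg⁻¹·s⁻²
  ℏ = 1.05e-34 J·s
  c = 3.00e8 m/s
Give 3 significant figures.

Planck angular frequency: ω_P = √(c⁵/(ℏG)) = 1.86e43 rad/s.
7.64e7 / 1.86e43 = 4.10e-36

4.10e-36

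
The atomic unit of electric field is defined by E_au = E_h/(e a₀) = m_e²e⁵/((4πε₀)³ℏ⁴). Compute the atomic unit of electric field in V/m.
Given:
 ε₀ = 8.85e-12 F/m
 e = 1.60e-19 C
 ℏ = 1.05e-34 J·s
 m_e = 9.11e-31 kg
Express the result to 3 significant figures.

E_au = E_h/(e a₀) = m_e²e⁵/((4πε₀)³ℏ⁴)
E_h = 4.38e-18 J
a₀ = 5.26e-11 m
E_h/(e·a₀) = 5.20e11 V/m

5.20e11 V/m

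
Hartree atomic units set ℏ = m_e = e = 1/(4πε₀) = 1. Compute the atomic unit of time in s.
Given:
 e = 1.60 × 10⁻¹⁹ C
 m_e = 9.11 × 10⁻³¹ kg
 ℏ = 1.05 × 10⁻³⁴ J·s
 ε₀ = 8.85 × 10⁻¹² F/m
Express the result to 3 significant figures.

2.40 × 10⁻¹⁷ s

From ℏ = m_e = e = 1/(4πε₀) = 1 the time scale is τ_au = (4πε₀)²ℏ³/(m_e e⁴).
E_h = 4.38 × 10⁻¹⁸ J
ℏ/E_h = 2.40 × 10⁻¹⁷ s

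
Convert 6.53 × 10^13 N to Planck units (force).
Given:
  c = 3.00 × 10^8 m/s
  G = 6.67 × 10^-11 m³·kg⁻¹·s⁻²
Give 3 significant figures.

5.38 × 10^-31

Planck force: F_P = c⁴/G = 1.21 × 10^44 N.
6.53 × 10^13 / 1.21 × 10^44 = 5.38 × 10^-31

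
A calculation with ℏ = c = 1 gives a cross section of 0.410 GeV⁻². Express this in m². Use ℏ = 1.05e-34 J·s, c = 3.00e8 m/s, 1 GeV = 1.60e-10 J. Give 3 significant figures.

Area is [L]² = [E]⁻²·(ℏc)²; restore (ℏc)².
1 GeV⁻² → (ℏc)² × (1 GeV in J)⁻² = 3.88e-32 m².
Result: 0.410 × 3.88e-32 = 1.59e-32 m².

1.59e-32 m²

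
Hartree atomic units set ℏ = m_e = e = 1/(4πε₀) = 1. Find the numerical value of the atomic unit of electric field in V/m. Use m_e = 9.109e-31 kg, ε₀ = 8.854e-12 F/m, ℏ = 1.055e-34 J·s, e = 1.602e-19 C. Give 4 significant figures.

5.131e11 V/m

The unique combination of the constants set to 1 with dimensions of electric field is E_au = E_h/(e a₀) = m_e²e⁵/((4πε₀)³ℏ⁴).
E_h = 4.354e-18 J
a₀ = 5.297e-11 m
E_h/(e·a₀) = 5.131e11 V/m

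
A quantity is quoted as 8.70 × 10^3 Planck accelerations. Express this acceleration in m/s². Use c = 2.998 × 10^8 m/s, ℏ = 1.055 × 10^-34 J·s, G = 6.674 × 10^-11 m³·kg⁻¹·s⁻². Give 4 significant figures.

4.837 × 10^55 m/s²

One Planck acceleration: a_P = √(c⁷/(ℏG)) = 5.560 × 10^51 m/s².
8.70 × 10^3 × 5.560 × 10^51 m/s² = 4.837 × 10^55 m/s²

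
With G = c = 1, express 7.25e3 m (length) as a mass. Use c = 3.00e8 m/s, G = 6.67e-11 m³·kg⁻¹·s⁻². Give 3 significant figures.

9.78e30 kg

Length → mass via c²/G.
7.25e3 m × (c²/G) = 9.78e30 kg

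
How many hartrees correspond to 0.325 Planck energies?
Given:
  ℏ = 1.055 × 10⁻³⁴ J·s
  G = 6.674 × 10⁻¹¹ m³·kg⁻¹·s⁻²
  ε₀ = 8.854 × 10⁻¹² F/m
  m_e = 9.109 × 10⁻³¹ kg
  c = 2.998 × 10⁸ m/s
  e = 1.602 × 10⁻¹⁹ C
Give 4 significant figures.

1.460 × 10²⁶

Planck energy: E_P = √(ℏc⁵/G) = 1.957 × 10⁹ J
hartree: E_h = m_e e⁴/(4πε₀ℏ)² = 4.354 × 10⁻¹⁸ J
0.325 × 1.957 × 10⁹ / 4.354 × 10⁻¹⁸ = 1.460 × 10²⁶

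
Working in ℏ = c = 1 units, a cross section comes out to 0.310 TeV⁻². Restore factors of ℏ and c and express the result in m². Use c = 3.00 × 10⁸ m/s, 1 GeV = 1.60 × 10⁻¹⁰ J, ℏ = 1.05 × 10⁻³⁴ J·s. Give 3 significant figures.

1.20 × 10⁻³⁸ m²

Area is [L]² = [E]⁻²·(ℏc)²; restore (ℏc)².
1 GeV⁻² → (ℏc)² × (1 GeV in J)⁻² = 3.88 × 10⁻³² m².
Convert the energy scale: 0.310 TeV⁻² = 3.10 × 10⁻⁷ GeV⁻².
Result: 3.10 × 10⁻⁷ × 3.88 × 10⁻³² = 1.20 × 10⁻³⁸ m².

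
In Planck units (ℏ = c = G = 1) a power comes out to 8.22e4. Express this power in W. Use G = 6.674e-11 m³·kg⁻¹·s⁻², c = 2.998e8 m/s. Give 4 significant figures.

2.983e57 W

One Planck power: P_P = c⁵/G = 3.629e52 W.
8.22e4 × 3.629e52 W = 2.983e57 W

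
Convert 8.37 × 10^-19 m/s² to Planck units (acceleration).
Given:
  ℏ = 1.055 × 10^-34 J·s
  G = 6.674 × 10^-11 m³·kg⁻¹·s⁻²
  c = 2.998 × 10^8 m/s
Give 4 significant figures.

Planck acceleration: a_P = √(c⁷/(ℏG)) = 5.560 × 10^51 m/s².
8.37 × 10^-19 / 5.560 × 10^51 = 1.505 × 10^-70

1.505 × 10^-70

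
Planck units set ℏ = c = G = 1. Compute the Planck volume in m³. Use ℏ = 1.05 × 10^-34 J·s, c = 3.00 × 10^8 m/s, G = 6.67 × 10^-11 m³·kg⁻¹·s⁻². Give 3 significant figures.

The unique combination of the constants set to 1 with dimensions of volume is V_P = (ℏG/c³)^(3/2).
  = √(1.75 × 10^-209)
  = 4.18 × 10^-105 m³

4.18 × 10^-105 m³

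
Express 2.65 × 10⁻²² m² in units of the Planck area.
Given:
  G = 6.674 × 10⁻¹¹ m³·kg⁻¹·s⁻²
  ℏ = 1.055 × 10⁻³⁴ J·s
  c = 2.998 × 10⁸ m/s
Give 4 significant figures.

1.014 × 10⁴⁸

Planck area: A_P = ℏG/c³ = 2.613 × 10⁻⁷⁰ m².
2.65 × 10⁻²² / 2.613 × 10⁻⁷⁰ = 1.014 × 10⁴⁸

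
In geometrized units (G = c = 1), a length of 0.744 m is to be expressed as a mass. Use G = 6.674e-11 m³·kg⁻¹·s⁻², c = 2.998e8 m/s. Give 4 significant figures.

1.002e27 kg

Length → mass via c²/G.
0.744 m × (c²/G) = 1.002e27 kg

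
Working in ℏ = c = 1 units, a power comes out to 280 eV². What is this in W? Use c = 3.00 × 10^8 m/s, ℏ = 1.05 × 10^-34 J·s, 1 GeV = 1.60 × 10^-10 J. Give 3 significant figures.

0.0683 W

Power is [E]/[T] = [E]²/ℏ.
1 GeV² → 1/ℏ × (1 GeV in J)² = 2.44 × 10^14 W.
Convert the energy scale: 280 eV² = 2.80 × 10^-16 GeV².
Result: 2.80 × 10^-16 × 2.44 × 10^14 = 0.0683 W.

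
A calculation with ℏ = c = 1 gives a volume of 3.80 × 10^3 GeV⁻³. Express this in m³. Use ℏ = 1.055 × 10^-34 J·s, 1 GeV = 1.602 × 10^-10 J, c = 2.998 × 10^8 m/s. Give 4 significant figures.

Volume is [L]³ = [E]⁻³·(ℏc)³.
1 GeV⁻³ → (ℏc)³ × (1 GeV in J)⁻³ = 7.696 × 10^-48 m³.
Result: 3.80 × 10^3 × 7.696 × 10^-48 = 2.924 × 10^-44 m³.

2.924 × 10^-44 m³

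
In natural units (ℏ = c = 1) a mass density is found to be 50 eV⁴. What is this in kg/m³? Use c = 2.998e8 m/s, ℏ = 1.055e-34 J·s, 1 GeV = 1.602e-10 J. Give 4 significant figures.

Mass density is [E]/(c²[L]³) = [E]⁴/(ℏ³c⁵).
1 GeV⁴ → 1/(ℏ³c⁵) × (1 GeV in J)⁴ = 2.316e20 kg/m³.
Convert the energy scale: 50 eV⁴ = 5.00e-35 GeV⁴.
Result: 5.00e-35 × 2.316e20 = 1.158e-14 kg/m³.

1.158e-14 kg/m³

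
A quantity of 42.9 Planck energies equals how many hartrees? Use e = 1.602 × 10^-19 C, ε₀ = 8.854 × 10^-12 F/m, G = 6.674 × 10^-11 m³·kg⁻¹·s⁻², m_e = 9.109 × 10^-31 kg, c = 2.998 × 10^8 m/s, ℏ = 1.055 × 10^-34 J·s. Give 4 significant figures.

1.928 × 10^28

Planck energy: E_P = √(ℏc⁵/G) = 1.957 × 10^9 J
hartree: E_h = m_e e⁴/(4πε₀ℏ)² = 4.354 × 10^-18 J
42.9 × 1.957 × 10^9 / 4.354 × 10^-18 = 1.928 × 10^28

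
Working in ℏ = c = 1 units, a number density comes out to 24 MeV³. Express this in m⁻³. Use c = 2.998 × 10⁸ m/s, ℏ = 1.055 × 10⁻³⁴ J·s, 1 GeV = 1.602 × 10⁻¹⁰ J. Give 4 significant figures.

Number density is [L]⁻³ = [E]³/(ℏc)³.
1 GeV³ → 1/(ℏc)³ × (1 GeV in J)³ = 1.299 × 10⁴⁷ m⁻³.
Convert the energy scale: 24 MeV³ = 2.40 × 10⁻⁸ GeV³.
Result: 2.40 × 10⁻⁸ × 1.299 × 10⁴⁷ = 3.119 × 10³⁹ m⁻³.

3.119 × 10³⁹ m⁻³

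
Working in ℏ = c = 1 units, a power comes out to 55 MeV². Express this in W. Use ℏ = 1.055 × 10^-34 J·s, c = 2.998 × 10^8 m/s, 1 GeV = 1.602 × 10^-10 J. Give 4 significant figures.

Power is [E]/[T] = [E]²/ℏ.
1 GeV² → 1/ℏ × (1 GeV in J)² = 2.433 × 10^14 W.
Convert the energy scale: 55 MeV² = 5.50 × 10^-5 GeV².
Result: 5.50 × 10^-5 × 2.433 × 10^14 = 1.338 × 10^10 W.

1.338 × 10^10 W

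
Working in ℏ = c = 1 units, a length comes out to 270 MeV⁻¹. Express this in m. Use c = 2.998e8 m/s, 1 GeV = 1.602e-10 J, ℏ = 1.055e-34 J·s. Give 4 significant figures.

5.331e-11 m

A length is [E]⁻¹ in ℏ=c=1; restore one factor of ℏc.
1 GeV⁻¹ → ℏc × (1 GeV in J)⁻¹ = 1.974e-16 m.
Convert the energy scale: 270 MeV⁻¹ = 2.70e5 GeV⁻¹.
Result: 2.70e5 × 1.974e-16 = 5.331e-11 m.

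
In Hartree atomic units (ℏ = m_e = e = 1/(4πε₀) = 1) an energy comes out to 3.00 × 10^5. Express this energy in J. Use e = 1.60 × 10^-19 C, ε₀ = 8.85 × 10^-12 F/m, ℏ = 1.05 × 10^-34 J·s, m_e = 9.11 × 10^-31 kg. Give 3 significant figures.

One hartree: E_h = m_e e⁴/(4πε₀ℏ)² = 4.38 × 10^-18 J.
3.00 × 10^5 × 4.38 × 10^-18 J = 1.31 × 10^-12 J

1.31 × 10^-12 J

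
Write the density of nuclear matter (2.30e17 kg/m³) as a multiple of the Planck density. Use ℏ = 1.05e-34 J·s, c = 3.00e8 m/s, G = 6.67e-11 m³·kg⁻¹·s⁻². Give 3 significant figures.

Planck density: ρ_P = c⁵/(ℏG²) = 5.20e96 kg/m³.
2.30e17 / 5.20e96 = 4.42e-80

4.42e-80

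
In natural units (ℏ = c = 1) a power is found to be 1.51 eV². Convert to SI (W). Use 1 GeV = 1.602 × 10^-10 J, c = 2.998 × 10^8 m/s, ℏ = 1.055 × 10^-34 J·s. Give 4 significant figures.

3.673 × 10^-4 W

Power is [E]/[T] = [E]²/ℏ.
1 GeV² → 1/ℏ × (1 GeV in J)² = 2.433 × 10^14 W.
Convert the energy scale: 1.51 eV² = 1.51 × 10^-18 GeV².
Result: 1.51 × 10^-18 × 2.433 × 10^14 = 3.673 × 10^-4 W.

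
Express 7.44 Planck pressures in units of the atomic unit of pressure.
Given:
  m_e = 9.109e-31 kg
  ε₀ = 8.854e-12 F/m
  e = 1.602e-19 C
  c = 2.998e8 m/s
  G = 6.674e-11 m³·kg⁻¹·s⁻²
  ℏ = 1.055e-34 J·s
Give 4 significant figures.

Planck pressure: p_P = c⁷/(ℏG²) = 4.632e113 Pa
atomic unit of pressure: P_au = E_h/a₀³ = m_e⁴e¹⁰/((4πε₀)⁵ℏ⁸) = 2.929e13 Pa
7.44 × 4.632e113 / 2.929e13 = 1.177e101

1.177e101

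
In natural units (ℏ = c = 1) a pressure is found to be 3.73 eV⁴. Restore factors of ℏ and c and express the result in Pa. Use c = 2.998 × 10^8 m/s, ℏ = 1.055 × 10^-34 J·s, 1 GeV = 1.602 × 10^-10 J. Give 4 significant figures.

Pressure is [E]/[L]³ = [E]⁴/(ℏc)³.
1 GeV⁴ → 1/(ℏc)³ × (1 GeV in J)⁴ = 2.082 × 10^37 Pa.
Convert the energy scale: 3.73 eV⁴ = 3.73 × 10^-36 GeV⁴.
Result: 3.73 × 10^-36 × 2.082 × 10^37 = 77.64 Pa.

77.64 Pa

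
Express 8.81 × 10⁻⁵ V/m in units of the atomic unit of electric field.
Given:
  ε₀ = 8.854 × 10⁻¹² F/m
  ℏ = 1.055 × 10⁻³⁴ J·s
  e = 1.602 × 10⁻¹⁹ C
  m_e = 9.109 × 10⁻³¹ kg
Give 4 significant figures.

atomic unit of electric field: E_au = E_h/(e a₀) = m_e²e⁵/((4πε₀)³ℏ⁴) = 5.131 × 10¹¹ V/m.
8.81 × 10⁻⁵ / 5.131 × 10¹¹ = 1.717 × 10⁻¹⁶

1.717 × 10⁻¹⁶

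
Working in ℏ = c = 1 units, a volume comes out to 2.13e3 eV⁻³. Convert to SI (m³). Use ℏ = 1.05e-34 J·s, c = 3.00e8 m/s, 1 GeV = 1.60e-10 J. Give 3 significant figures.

Volume is [L]³ = [E]⁻³·(ℏc)³.
1 GeV⁻³ → (ℏc)³ × (1 GeV in J)⁻³ = 7.63e-48 m³.
Convert the energy scale: 2.13e3 eV⁻³ = 2.13e30 GeV⁻³.
Result: 2.13e30 × 7.63e-48 = 1.63e-17 m³.

1.63e-17 m³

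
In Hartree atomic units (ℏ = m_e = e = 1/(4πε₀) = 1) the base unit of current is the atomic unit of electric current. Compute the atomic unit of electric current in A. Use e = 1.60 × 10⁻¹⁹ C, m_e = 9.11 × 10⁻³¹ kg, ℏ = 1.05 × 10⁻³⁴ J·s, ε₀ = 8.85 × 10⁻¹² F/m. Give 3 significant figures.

6.67 × 10⁻³ A

I_au = e E_h/ℏ = m_e e⁵/((4πε₀)²ℏ³)
E_h = 4.38 × 10⁻¹⁸ J
e·E_h/ℏ = 6.67 × 10⁻³ A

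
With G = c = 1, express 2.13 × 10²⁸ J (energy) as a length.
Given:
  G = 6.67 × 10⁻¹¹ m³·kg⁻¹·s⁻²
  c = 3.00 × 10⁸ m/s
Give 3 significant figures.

Energy → length via G/c⁴.
2.13 × 10²⁸ J × (G/c⁴) = 1.75 × 10⁻¹⁶ m

1.75 × 10⁻¹⁶ m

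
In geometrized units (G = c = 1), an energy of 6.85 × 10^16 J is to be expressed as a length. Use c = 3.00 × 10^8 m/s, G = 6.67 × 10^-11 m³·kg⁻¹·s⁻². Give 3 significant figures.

Energy → length via G/c⁴.
6.85 × 10^16 J × (G/c⁴) = 5.64 × 10^-28 m

5.64 × 10^-28 m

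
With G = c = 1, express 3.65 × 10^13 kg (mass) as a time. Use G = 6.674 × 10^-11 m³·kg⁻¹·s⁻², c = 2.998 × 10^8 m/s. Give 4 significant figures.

Mass → time via G/c³.
3.65 × 10^13 kg × (G/c³) = 9.040 × 10^-23 s

9.040 × 10^-23 s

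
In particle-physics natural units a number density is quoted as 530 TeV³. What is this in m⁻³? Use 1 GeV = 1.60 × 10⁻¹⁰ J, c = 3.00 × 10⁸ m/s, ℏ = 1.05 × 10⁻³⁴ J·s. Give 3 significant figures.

Number density is [L]⁻³ = [E]³/(ℏc)³.
1 GeV³ → 1/(ℏc)³ × (1 GeV in J)³ = 1.31 × 10⁴⁷ m⁻³.
Convert the energy scale: 530 TeV³ = 5.30 × 10¹¹ GeV³.
Result: 5.30 × 10¹¹ × 1.31 × 10⁴⁷ = 6.95 × 10⁵⁸ m⁻³.

6.95 × 10⁵⁸ m⁻³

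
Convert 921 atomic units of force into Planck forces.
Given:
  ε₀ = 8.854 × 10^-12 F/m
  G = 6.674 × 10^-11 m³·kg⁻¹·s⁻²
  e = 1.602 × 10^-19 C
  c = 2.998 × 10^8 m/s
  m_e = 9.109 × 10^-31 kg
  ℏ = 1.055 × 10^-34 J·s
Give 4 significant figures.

atomic unit of force: F_au = E_h/a₀ = m_e²e⁶/((4πε₀)³ℏ⁴) = 8.220 × 10^-8 N
Planck force: F_P = c⁴/G = 1.210 × 10^44 N
921 × 8.220 × 10^-8 / 1.210 × 10^44 = 6.254 × 10^-49

6.254 × 10^-49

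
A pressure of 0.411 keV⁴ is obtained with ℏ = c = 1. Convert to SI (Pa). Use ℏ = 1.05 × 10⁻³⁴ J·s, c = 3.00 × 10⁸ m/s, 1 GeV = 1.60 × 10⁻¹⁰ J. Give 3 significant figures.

Pressure is [E]/[L]³ = [E]⁴/(ℏc)³.
1 GeV⁴ → 1/(ℏc)³ × (1 GeV in J)⁴ = 2.10 × 10³⁷ Pa.
Convert the energy scale: 0.411 keV⁴ = 4.11 × 10⁻²⁵ GeV⁴.
Result: 4.11 × 10⁻²⁵ × 2.10 × 10³⁷ = 8.62 × 10¹² Pa.

8.62 × 10¹² Pa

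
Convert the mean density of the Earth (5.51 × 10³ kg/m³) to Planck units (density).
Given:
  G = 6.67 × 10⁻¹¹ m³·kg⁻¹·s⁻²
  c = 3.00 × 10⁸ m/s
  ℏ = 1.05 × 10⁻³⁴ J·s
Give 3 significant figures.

Planck density: ρ_P = c⁵/(ℏG²) = 5.20 × 10⁹⁶ kg/m³.
5.51 × 10³ / 5.20 × 10⁹⁶ = 1.06 × 10⁻⁹³

1.06 × 10⁻⁹³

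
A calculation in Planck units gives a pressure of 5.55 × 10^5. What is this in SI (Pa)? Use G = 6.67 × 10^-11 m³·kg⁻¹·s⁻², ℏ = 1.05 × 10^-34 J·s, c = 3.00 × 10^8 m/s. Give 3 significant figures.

2.60 × 10^119 Pa

One Planck pressure: p_P = c⁷/(ℏG²) = 4.68 × 10^113 Pa.
5.55 × 10^5 × 4.68 × 10^113 Pa = 2.60 × 10^119 Pa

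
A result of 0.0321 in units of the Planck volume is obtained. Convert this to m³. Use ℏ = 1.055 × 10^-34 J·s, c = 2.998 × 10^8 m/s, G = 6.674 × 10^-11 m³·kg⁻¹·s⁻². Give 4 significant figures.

One Planck volume: V_P = (ℏG/c³)^(3/2) = 4.224 × 10^-105 m³.
0.0321 × 4.224 × 10^-105 m³ = 1.356 × 10^-106 m³

1.356 × 10^-106 m³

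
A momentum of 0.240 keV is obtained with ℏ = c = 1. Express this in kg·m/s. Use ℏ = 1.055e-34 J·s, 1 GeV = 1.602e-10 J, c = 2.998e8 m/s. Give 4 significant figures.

Momentum is [E]/c; divide by c.
1 GeV → 1/c × (1 GeV in J) = 5.344e-19 kg·m/s.
Convert the energy scale: 0.240 keV = 2.40e-7 GeV.
Result: 2.40e-7 × 5.344e-19 = 1.282e-25 kg·m/s.

1.282e-25 kg·m/s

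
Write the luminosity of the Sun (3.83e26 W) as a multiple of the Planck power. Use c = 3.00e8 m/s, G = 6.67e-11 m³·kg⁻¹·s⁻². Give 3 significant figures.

1.05e-26

Planck power: P_P = c⁵/G = 3.64e52 W.
3.83e26 / 3.64e52 = 1.05e-26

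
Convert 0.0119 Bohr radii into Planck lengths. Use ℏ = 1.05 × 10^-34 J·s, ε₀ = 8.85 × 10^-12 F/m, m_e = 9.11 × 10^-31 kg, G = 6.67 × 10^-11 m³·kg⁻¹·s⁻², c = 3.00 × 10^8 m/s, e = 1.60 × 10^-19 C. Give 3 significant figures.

Bohr radius: a₀ = 4πε₀ℏ²/(m_e e²) = 5.26 × 10^-11 m
Planck length: ℓ_P = √(ℏG/c³) = 1.61 × 10^-35 m
0.0119 × 5.26 × 10^-11 / 1.61 × 10^-35 = 3.88 × 10^22

3.88 × 10^22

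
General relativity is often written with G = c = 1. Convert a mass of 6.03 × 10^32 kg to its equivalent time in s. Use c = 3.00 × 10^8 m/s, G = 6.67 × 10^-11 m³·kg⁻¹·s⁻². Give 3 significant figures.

1.49 × 10^-3 s

Mass → time via G/c³.
6.03 × 10^32 kg × (G/c³) = 1.49 × 10^-3 s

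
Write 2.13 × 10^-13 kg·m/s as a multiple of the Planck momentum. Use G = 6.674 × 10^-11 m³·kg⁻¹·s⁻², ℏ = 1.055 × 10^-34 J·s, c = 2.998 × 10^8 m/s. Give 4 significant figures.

Planck momentum: p_P = √(ℏc³/G) = 6.527 kg·m/s.
2.13 × 10^-13 / 6.527 = 3.264 × 10^-14

3.264 × 10^-14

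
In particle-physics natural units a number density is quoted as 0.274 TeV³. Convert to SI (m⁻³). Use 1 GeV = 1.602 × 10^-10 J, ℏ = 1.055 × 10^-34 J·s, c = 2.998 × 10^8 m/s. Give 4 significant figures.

3.560 × 10^55 m⁻³

Number density is [L]⁻³ = [E]³/(ℏc)³.
1 GeV³ → 1/(ℏc)³ × (1 GeV in J)³ = 1.299 × 10^47 m⁻³.
Convert the energy scale: 0.274 TeV³ = 2.74 × 10^8 GeV³.
Result: 2.74 × 10^8 × 1.299 × 10^47 = 3.560 × 10^55 m⁻³.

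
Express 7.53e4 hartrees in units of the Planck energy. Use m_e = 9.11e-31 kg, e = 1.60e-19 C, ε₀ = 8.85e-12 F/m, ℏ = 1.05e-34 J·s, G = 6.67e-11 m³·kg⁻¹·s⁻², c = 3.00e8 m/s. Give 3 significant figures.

hartree: E_h = m_e e⁴/(4πε₀ℏ)² = 4.38e-18 J
Planck energy: E_P = √(ℏc⁵/G) = 1.96e9 J
7.53e4 × 4.38e-18 / 1.96e9 = 1.69e-22

1.69e-22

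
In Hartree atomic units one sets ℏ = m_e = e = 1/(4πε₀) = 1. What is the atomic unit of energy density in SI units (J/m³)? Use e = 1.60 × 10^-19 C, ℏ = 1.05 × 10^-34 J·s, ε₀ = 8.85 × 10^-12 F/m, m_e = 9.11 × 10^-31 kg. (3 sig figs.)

3.01 × 10^13 J/m³

u_au = E_h/a₀³ = m_e⁴e¹⁰/((4πε₀)⁵ℏ⁸)
E_h = 4.38 × 10^-18 J
a₀ = 5.26 × 10^-11 m
E_h/a₀³ = 3.01 × 10^13 J/m³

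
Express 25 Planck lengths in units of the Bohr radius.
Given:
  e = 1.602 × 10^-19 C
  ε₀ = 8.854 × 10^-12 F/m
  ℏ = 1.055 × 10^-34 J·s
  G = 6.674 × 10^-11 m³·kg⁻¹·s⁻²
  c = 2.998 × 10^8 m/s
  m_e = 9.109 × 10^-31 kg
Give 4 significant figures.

Planck length: ℓ_P = √(ℏG/c³) = 1.616 × 10^-35 m
Bohr radius: a₀ = 4πε₀ℏ²/(m_e e²) = 5.297 × 10^-11 m
25 × 1.616 × 10^-35 / 5.297 × 10^-11 = 7.629 × 10^-24

7.629 × 10^-24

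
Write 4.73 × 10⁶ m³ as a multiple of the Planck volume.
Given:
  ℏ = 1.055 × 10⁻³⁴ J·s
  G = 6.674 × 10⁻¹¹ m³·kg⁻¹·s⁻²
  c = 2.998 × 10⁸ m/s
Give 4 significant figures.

1.120 × 10¹¹¹

Planck volume: V_P = (ℏG/c³)^(3/2) = 4.224 × 10⁻¹⁰⁵ m³.
4.73 × 10⁶ / 4.224 × 10⁻¹⁰⁵ = 1.120 × 10¹¹¹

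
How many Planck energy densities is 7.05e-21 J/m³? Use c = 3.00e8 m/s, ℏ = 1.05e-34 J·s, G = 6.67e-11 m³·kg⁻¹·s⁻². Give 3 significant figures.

1.51e-134

Planck energy density: u_P = c⁷/(ℏG²) = 4.68e113 J/m³.
7.05e-21 / 4.68e113 = 1.51e-134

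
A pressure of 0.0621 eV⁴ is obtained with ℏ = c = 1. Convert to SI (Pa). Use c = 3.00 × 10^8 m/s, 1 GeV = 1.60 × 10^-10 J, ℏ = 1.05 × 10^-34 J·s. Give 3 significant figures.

1.30 Pa

Pressure is [E]/[L]³ = [E]⁴/(ℏc)³.
1 GeV⁴ → 1/(ℏc)³ × (1 GeV in J)⁴ = 2.10 × 10^37 Pa.
Convert the energy scale: 0.0621 eV⁴ = 6.21 × 10^-38 GeV⁴.
Result: 6.21 × 10^-38 × 2.10 × 10^37 = 1.30 Pa.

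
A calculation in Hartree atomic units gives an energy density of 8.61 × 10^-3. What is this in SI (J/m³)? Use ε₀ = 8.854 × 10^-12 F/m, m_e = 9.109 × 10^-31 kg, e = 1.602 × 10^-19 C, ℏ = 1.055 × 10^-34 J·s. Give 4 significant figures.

One atomic unit of energy density: u_au = E_h/a₀³ = m_e⁴e¹⁰/((4πε₀)⁵ℏ⁸) = 2.929 × 10^13 J/m³.
8.61 × 10^-3 × 2.929 × 10^13 J/m³ = 2.522 × 10^11 J/m³

2.522 × 10^11 J/m³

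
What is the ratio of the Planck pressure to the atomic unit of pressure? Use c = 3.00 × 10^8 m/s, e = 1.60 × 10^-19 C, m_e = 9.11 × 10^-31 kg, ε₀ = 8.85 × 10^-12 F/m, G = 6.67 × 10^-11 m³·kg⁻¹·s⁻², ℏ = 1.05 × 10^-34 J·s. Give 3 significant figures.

1.55 × 10^100

Planck pressure: p_P = c⁷/(ℏG²) = 4.68 × 10^113 Pa
atomic unit of pressure: P_au = E_h/a₀³ = m_e⁴e¹⁰/((4πε₀)⁵ℏ⁸) = 3.01 × 10^13 Pa
ratio = 4.68 × 10^113 / 3.01 × 10^13 = 1.55 × 10^100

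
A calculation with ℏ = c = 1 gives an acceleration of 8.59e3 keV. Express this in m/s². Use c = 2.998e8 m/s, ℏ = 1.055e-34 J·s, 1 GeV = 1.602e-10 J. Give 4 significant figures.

Acceleration is [L]/[T]² = c·[E]/ℏ.
1 GeV → c/ℏ × (1 GeV in J) = 4.552e32 m/s².
Convert the energy scale: 8.59e3 keV = 8.59e-3 GeV.
Result: 8.59e-3 × 4.552e32 = 3.911e30 m/s².

3.911e30 m/s²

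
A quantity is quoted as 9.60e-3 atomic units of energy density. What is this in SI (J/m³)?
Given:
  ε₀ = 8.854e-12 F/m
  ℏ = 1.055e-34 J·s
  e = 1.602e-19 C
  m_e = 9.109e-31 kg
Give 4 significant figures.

One atomic unit of energy density: u_au = E_h/a₀³ = m_e⁴e¹⁰/((4πε₀)⁵ℏ⁸) = 2.929e13 J/m³.
9.60e-3 × 2.929e13 J/m³ = 2.812e11 J/m³

2.812e11 J/m³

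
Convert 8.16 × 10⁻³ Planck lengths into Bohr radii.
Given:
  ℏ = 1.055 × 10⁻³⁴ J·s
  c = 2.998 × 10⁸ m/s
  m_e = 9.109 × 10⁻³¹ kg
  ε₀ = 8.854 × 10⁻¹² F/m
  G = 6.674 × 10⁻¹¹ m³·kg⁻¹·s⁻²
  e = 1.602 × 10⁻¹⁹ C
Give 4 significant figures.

Planck length: ℓ_P = √(ℏG/c³) = 1.616 × 10⁻³⁵ m
Bohr radius: a₀ = 4πε₀ℏ²/(m_e e²) = 5.297 × 10⁻¹¹ m
8.16 × 10⁻³ × 1.616 × 10⁻³⁵ / 5.297 × 10⁻¹¹ = 2.490 × 10⁻²⁷

2.490 × 10⁻²⁷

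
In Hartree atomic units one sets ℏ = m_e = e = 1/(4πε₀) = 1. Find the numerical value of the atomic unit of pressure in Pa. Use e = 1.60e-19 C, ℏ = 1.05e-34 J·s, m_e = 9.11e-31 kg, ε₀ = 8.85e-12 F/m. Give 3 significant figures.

P_au = E_h/a₀³ = m_e⁴e¹⁰/((4πε₀)⁵ℏ⁸)
E_h = 4.38e-18 J
a₀ = 5.26e-11 m
E_h/a₀³ = 3.01e13 Pa

3.01e13 Pa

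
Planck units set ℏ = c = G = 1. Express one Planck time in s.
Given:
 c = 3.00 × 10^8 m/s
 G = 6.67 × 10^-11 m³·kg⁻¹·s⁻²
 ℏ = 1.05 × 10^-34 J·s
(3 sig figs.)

5.37 × 10^-44 s

The unique combination of the constants set to 1 with dimensions of time is t_P = √(ℏG/c⁵).
  = √(2.88 × 10^-87)
  = 5.37 × 10^-44 s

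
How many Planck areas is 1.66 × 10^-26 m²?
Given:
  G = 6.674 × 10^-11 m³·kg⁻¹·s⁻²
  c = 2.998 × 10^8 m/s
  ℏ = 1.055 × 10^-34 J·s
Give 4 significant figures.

6.353 × 10^43

Planck area: A_P = ℏG/c³ = 2.613 × 10^-70 m².
1.66 × 10^-26 / 2.613 × 10^-70 = 6.353 × 10^43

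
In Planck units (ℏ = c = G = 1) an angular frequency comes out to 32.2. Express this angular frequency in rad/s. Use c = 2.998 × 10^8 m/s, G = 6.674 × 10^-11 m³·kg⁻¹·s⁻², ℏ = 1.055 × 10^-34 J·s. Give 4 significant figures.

One Planck angular frequency: ω_P = √(c⁵/(ℏG)) = 1.855 × 10^43 rad/s.
32.2 × 1.855 × 10^43 rad/s = 5.972 × 10^44 rad/s

5.972 × 10^44 rad/s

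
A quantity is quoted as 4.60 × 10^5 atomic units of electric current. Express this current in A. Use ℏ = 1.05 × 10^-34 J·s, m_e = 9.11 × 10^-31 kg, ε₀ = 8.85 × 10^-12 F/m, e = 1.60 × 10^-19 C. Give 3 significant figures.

One atomic unit of electric current: I_au = e E_h/ℏ = m_e e⁵/((4πε₀)²ℏ³) = 6.67 × 10^-3 A.
4.60 × 10^5 × 6.67 × 10^-3 A = 3.07 × 10^3 A

3.07 × 10^3 A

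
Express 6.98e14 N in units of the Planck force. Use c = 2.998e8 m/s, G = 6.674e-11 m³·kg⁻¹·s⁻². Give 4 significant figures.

5.767e-30

Planck force: F_P = c⁴/G = 1.210e44 N.
6.98e14 / 1.210e44 = 5.767e-30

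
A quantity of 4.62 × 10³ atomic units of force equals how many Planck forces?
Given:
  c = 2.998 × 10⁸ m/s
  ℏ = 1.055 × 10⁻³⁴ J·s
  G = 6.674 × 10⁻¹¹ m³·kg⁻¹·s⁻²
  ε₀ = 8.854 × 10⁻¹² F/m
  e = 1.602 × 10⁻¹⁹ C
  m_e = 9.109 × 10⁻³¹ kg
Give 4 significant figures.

atomic unit of force: F_au = E_h/a₀ = m_e²e⁶/((4πε₀)³ℏ⁴) = 8.220 × 10⁻⁸ N
Planck force: F_P = c⁴/G = 1.210 × 10⁴⁴ N
4.62 × 10³ × 8.220 × 10⁻⁸ / 1.210 × 10⁴⁴ = 3.137 × 10⁻⁴⁸

3.137 × 10⁻⁴⁸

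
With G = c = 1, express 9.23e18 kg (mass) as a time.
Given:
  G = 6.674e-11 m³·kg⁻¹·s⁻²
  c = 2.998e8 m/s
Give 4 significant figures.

2.286e-17 s

Mass → time via G/c³.
9.23e18 kg × (G/c³) = 2.286e-17 s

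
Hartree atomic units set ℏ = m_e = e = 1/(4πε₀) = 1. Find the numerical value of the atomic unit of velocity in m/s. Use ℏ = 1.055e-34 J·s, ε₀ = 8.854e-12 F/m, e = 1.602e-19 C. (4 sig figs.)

2.186e6 m/s

From ℏ = m_e = e = 1/(4πε₀) = 1 the velocity scale is v_au = e²/(4πε₀ℏ).
  = 2.566e-38 / 1.174e-44
  = 2.186e6 m/s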